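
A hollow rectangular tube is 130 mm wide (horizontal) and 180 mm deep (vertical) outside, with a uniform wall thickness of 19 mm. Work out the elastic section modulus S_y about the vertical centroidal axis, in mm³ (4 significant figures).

S_y ≈ 3.652 × 10⁵ mm³

Break the section into simple shapes (no overlaps), measuring from the bottom-left corner of the bounding box.
Outer rectangle: 130 × 180, A = 23 400 mm², x = 65 mm, Ī = 32 955 000 mm⁴.
Inner void (subtracted): 92 × 142, A = 13 064 mm², x = 65 mm, Ī = 9 214 475 mm⁴.
By symmetry the centroid is at mid-width, x̄ = 65 mm.
All pieces are centred on the vertical centroidal axis, so I = ΣĪ (holes subtracted) = 23 740 525 mm⁴.
Extreme fibre distance c = 65 mm; S = I/c = 365 239 mm³.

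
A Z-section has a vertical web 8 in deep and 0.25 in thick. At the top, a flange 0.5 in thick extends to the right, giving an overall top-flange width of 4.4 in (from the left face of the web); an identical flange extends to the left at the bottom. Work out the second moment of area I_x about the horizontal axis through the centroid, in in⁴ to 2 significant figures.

Decompose the section into non-overlapping parts with the origin at the bottom-left of its bounding rectangle.
Web: 0.25 × 8, A = 2 in², y = 4 in, Ī = 10.67 in⁴.
Top flange (beyond web): 4.15 × 0.5, A = 2.075 in², y = 7.75 in, Ī = 0.04323 in⁴.
Bottom flange (beyond web): 4.15 × 0.5, A = 2.075 in², y = 0.25 in, Ī = 0.04323 in⁴.
Centroid: ȳ = ΣA·y / ΣA = 4 in.
Transfer each piece to the horizontal axis through the centroid using Ī + A·d² with d = y − 4:
  web: d = 0 in → contributes +10.67 in⁴
  top flange (beyond web): d = 3.75 in → contributes +29.22 in⁴
  bottom flange (beyond web): d = -3.75 in → contributes +29.22 in⁴
Total I = 69.11 in⁴.

I_x ≈ 69 in⁴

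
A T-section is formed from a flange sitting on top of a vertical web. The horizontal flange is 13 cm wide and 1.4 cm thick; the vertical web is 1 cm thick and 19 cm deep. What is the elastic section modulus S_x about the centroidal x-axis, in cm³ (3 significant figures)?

S_x ≈ 106 cm³

Treat the section as a set of non-overlapping primitives; coordinates are from the bounding-box lower-left.
Flange: 13 × 1.4, A = 18.2 cm², y = 19.7 cm, Ī = 2.9727 cm⁴.
Web: 1 × 19, A = 19 cm², y = 9.5 cm, Ī = 571.58 cm⁴.
Centroid: ȳ = ΣA·y / ΣA = 14.49 cm.
Transfer each piece to the centroidal x-axis using Ī + A·d² with d = y − 14.49:
  flange: d = 5.2097 cm → contributes +496.93 cm⁴
  web: d = -4.9903 cm → contributes +1044.7 cm⁴
Total I = 1541.7 cm⁴.
Extreme fibre distance c = 14.49 cm; S = I/c = 106.39 cm³.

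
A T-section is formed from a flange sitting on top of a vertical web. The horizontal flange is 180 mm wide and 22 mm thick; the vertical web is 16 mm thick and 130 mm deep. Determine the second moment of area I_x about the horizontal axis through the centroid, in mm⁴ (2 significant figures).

I_x ≈ 1.1 × 10⁷ mm⁴

Split into non-overlapping primitives; take the origin at the lower-left of the bounding box.
Flange: 180 × 22, A = 3 960 mm², y = 141 mm, Ī = 159 720 mm⁴.
Web: 16 × 130, A = 2 080 mm², y = 65 mm, Ī = 2 929 333 mm⁴.
Centroid: ȳ = ΣA·y / ΣA = 114.8 mm.
Transfer each piece to the horizontal axis through the centroid using Ī + A·d² with d = y − 114.8:
  flange: d = 26.17 mm → contributes +2 872 254 mm⁴
  web: d = -49.83 mm → contributes +8 093 580 mm⁴
Total I = 10 965 834 mm⁴.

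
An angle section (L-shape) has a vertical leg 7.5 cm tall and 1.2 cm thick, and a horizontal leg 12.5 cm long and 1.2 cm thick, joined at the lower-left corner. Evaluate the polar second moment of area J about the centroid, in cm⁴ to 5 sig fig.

Break the section into simple shapes (no overlaps), measuring from the bottom-left corner of the bounding box.
Vertical leg: 1.2 × 7.5, A = 9 cm², y = 3.75 cm, Ī = 42.1875 cm⁴.
Horizontal leg (remainder): 11.3 × 1.2, A = 13.56 cm², y = 0.6 cm, Ī = 1.6272 cm⁴.
Centroid: ȳ = ΣA·y / ΣA = 1.856649 cm.
Transfer each piece to the centroidal x-axis using Ī + A·d² with d = y − 1.856649:
  vertical leg: d = 1.893351 cm → contributes +74.4505 cm⁴
  horizontal leg (remainder): d = -1.256649 cm → contributes +23.0407 cm⁴
Total I = 97.4912 cm⁴.
For the y-axis: x̄ = 4.356649 cm.
Repeating about the centroidal y-axis gives I_y = 356.6812 cm⁴.
Polar second moment: J = I_x + I_y = 454.1724 cm⁴.

J ≈ 454.17 cm⁴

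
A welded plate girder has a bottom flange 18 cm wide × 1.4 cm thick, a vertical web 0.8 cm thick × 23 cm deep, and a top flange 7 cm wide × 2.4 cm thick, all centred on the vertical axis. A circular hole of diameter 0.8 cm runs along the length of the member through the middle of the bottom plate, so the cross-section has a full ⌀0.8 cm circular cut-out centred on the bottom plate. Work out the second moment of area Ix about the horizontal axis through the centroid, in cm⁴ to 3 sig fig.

Ix ≈ 7080 cm⁴

Treat the section as a set of non-overlapping primitives; coordinates are from the bounding-box lower-left.
Bottom plate: 18 × 1.4, A = 25.2 cm², y = 0.7 cm, Ī = 4.116 cm⁴.
Web plate: 0.8 × 23, A = 18.4 cm², y = 12.9 cm, Ī = 811.13 cm⁴.
Top plate: 7 × 2.4, A = 16.8 cm², y = 25.6 cm, Ī = 8.064 cm⁴.
Hole (subtracted): ⌀0.8, A = 0.50265 cm², y = 0.7 cm, Ī = 0.020106 cm⁴.
Centroid: ȳ = ΣA·y / ΣA = 11.432 cm.
Transfer each piece to the horizontal axis through the centroid using Ī + A·d² with d = y − 11.432:
  bottom plate: d = -10.732 cm → contributes +2906.4 cm⁴
  web plate: d = 1.4683 cm → contributes +850.8 cm⁴
  top plate: d = 14.168 cm → contributes +3380.5 cm⁴
  hole: d = -10.732 cm → contributes −57.91 cm⁴
Total I = 7079.8 cm⁴.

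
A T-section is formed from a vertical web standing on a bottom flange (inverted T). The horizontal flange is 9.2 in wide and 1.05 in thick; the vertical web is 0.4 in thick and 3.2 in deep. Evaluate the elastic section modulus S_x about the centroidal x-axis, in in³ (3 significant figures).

Split into non-overlapping primitives; take the origin at the lower-left of the bounding box.
Flange: 9.2 × 1.05, A = 9.66 in², y = 0.525 in, Ī = 0.88751 in⁴.
Web: 0.4 × 3.2, A = 1.28 in², y = 2.65 in, Ī = 1.0923 in⁴.
Centroid: ȳ = ΣA·y / ΣA = 0.77363 in.
Transfer each piece to the centroidal x-axis using Ī + A·d² with d = y − 0.77363:
  flange: d = -0.24863 in → contributes +1.4847 in⁴
  web: d = 1.8764 in → contributes +5.5989 in⁴
Total I = 7.0835 in⁴.
Extreme fibre distance c = 3.4764 in; S = I/c = 2.0376 in³.

S_x ≈ 2.04 in³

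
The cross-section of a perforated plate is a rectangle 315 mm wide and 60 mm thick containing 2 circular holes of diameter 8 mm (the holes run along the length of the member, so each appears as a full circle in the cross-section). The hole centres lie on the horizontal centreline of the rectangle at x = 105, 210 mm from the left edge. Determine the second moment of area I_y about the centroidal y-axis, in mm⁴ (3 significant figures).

Split into non-overlapping primitives; take the origin at the lower-left of the bounding box.
Plate: 315 × 60, A = 18 900 mm², x = 157.5 mm, Ī = 156 279 375 mm⁴.
Hole 1 (subtracted): ⌀8, A = 50.265 mm², x = 105 mm, Ī = 201.06 mm⁴.
Hole 2 (subtracted): ⌀8, A = 50.265 mm², x = 210 mm, Ī = 201.06 mm⁴.
By symmetry the centroid is at mid-width, x̄ = 157.5 mm.
Transfer each piece to the centroidal y-axis using Ī + A·d² with d = x − 157.5:
  plate: d = 0 mm → contributes +156 279 375 mm⁴
  hole 1: d = -52.5 mm → contributes −138 745 mm⁴
  hole 2: d = 52.5 mm → contributes −138 745 mm⁴
Total I = 156 001 884 mm⁴.

I_y ≈ 1.56 × 10⁸ mm⁴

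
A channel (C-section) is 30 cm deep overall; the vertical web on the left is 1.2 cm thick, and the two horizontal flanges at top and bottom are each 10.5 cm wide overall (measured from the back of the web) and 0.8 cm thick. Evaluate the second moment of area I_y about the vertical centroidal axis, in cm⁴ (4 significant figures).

I_y ≈ 401.8 cm⁴

Decompose the section into non-overlapping parts with the origin at the bottom-left of its bounding rectangle.
Web: 1.2 × 30, A = 36 cm², x = 0.6 cm, Ī = 4.32 cm⁴.
Top flange (beyond web): 9.3 × 0.8, A = 7.44 cm², x = 5.85 cm, Ī = 53.6238 cm⁴.
Bottom flange (beyond web): 9.3 × 0.8, A = 7.44 cm², x = 5.85 cm, Ī = 53.6238 cm⁴.
Centroid: x̄ = ΣA·x / ΣA = 2.13538 cm.
Transfer each piece to the vertical centroidal axis using Ī + A·d² with d = x − 2.13538:
  web: d = -1.53538 cm → contributes +89.1858 cm⁴
  top flange (beyond web): d = 3.71462 cm → contributes +156.284 cm⁴
  bottom flange (beyond web): d = 3.71462 cm → contributes +156.284 cm⁴
Total I = 401.754 cm⁴.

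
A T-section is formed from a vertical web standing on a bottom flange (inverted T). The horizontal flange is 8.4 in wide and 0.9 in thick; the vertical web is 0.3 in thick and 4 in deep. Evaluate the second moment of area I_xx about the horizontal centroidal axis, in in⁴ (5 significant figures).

I_xx ≈ 8.3266 in⁴

Split into non-overlapping primitives; take the origin at the lower-left of the bounding box.
Flange: 8.4 × 0.9, A = 7.56 in², y = 0.45 in, Ī = 0.5103 in⁴.
Web: 0.3 × 4, A = 1.2 in², y = 2.9 in, Ī = 1.6 in⁴.
Centroid: ȳ = ΣA·y / ΣA = 0.7856164 in.
Transfer each piece to the horizontal centroidal axis using Ī + A·d² with d = y − 0.7856164:
  flange: d = -0.3356164 in → contributes +1.361846 in⁴
  web: d = 2.114384 in → contributes +6.964741 in⁴
Total I = 8.326588 in⁴.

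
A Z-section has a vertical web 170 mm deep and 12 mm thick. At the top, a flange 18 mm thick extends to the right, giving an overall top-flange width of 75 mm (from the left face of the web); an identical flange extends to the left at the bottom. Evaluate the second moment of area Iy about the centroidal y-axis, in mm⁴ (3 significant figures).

Split into non-overlapping primitives; take the origin at the lower-left of the bounding box.
Web: 12 × 170, A = 2 040 mm², x = 69 mm, Ī = 24 480 mm⁴.
Top flange (beyond web): 63 × 18, A = 1 134 mm², x = 106.5 mm, Ī = 375 071 mm⁴.
Bottom flange (beyond web): 63 × 18, A = 1 134 mm², x = 31.5 mm, Ī = 375 071 mm⁴.
Centroid: x̄ = ΣA·x / ΣA = 69 mm.
Transfer each piece to the centroidal y-axis using Ī + A·d² with d = x − 69:
  web: d = 0 mm → contributes +24 480 mm⁴
  top flange (beyond web): d = 37.5 mm → contributes +1 969 758 mm⁴
  bottom flange (beyond web): d = -37.5 mm → contributes +1 969 758 mm⁴
Total I = 3 963 996 mm⁴.

Iy ≈ 3.96 × 10⁶ mm⁴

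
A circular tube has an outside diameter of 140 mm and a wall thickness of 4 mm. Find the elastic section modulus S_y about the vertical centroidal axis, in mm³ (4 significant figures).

S_y ≈ 5.650 × 10⁴ mm³

Treat the section as a set of non-overlapping primitives; coordinates are from the bounding-box lower-left.
Outer circle: ⌀140, A = 15393.8 mm², x = 70 mm, Ī = 18 857 410 mm⁴.
Bore (subtracted): ⌀132, A = 13684.8 mm², x = 70 mm, Ī = 14 902 723 mm⁴.
By symmetry the centroid is at mid-width, x̄ = 70 mm.
All pieces are centred on the vertical centroidal axis, so I = ΣĪ (holes subtracted) = 3 954 687 mm⁴.
Extreme fibre distance c = 70 mm; S = I/c = 56495.5 mm³.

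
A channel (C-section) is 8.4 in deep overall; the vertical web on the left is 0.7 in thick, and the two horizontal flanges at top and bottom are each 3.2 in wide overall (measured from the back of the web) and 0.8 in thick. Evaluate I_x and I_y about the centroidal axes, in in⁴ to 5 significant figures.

Split into non-overlapping primitives; take the origin at the lower-left of the bounding box.
Web: 0.7 × 8.4, A = 5.88 in², y = 4.2 in, Ī = 34.5744 in⁴.
Top flange (beyond web): 2.5 × 0.8, A = 2 in², y = 8 in, Ī = 0.1066667 in⁴.
Bottom flange (beyond web): 2.5 × 0.8, A = 2 in², y = 0.4 in, Ī = 0.1066667 in⁴.
By symmetry the centroid is at mid-height, ȳ = 4.2 in.
Transfer each piece to the centroidal x-axis using Ī + A·d² with d = y − 4.2:
  web: d = 0 in → contributes +34.5744 in⁴
  top flange (beyond web): d = 3.8 in → contributes +28.98667 in⁴
  bottom flange (beyond web): d = -3.8 in → contributes +28.98667 in⁴
Total I = 92.54773 in⁴.
For the y-axis: x̄ = 0.9977733 in.
Repeating about the centroidal y-axis gives I_y = 8.417684 in⁴.

I_x ≈ 92.548 in⁴, I_y ≈ 8.4177 in⁴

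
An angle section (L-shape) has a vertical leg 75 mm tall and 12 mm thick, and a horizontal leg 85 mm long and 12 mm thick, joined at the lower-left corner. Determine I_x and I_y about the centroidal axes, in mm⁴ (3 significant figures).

Break the section into simple shapes (no overlaps), measuring from the bottom-left corner of the bounding box.
Vertical leg: 12 × 75, A = 900 mm², y = 37.5 mm, Ī = 421 875 mm⁴.
Horizontal leg (remainder): 73 × 12, A = 876 mm², y = 6 mm, Ī = 10 512 mm⁴.
Centroid: ȳ = ΣA·y / ΣA = 21.963 mm.
Transfer each piece to the centroidal x-axis using Ī + A·d² with d = y − 21.963:
  vertical leg: d = 15.537 mm → contributes +639 138 mm⁴
  horizontal leg (remainder): d = -15.963 mm → contributes +233 727 mm⁴
Total I = 872 866 mm⁴.
For the y-axis: x̄ = 26.963 mm.
Repeating about the centroidal y-axis gives I_y = 1 201 646 mm⁴.

I_x ≈ 8.73 × 10⁵ mm⁴, I_y ≈ 1.20 × 10⁶ mm⁴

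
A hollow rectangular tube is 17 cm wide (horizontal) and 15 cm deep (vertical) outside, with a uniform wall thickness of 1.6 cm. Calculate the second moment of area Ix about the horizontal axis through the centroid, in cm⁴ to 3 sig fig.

Ix ≈ 2890 cm⁴

Split into non-overlapping primitives; take the origin at the lower-left of the bounding box.
Outer rectangle: 17 × 15, A = 255 cm², y = 7.5 cm, Ī = 4781.3 cm⁴.
Inner void (subtracted): 13.8 × 11.8, A = 162.84 cm², y = 7.5 cm, Ī = 1889.5 cm⁴.
By symmetry the centroid is at mid-height, ȳ = 7.5 cm.
All pieces are centred on the horizontal axis through the centroid, so I = ΣĪ (holes subtracted) = 2891.8 cm⁴.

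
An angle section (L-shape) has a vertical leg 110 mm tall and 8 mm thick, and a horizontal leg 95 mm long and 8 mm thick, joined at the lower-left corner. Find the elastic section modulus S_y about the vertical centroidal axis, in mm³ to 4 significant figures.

Treat the section as a set of non-overlapping primitives; coordinates are from the bounding-box lower-left.
Vertical leg: 8 × 110, A = 880 mm², x = 4 mm, Ī = 4693.33 mm⁴.
Horizontal leg (remainder): 87 × 8, A = 696 mm², x = 51.5 mm, Ī = 439 002 mm⁴.
Centroid: x̄ = ΣA·x / ΣA = 24.9772 mm.
Transfer each piece to the vertical centroidal axis using Ī + A·d² with d = x − 24.9772:
  vertical leg: d = -20.9772 mm → contributes +391 930 mm⁴
  horizontal leg (remainder): d = 26.5228 mm → contributes +928 611 mm⁴
Total I = 1 320 541 mm⁴.
Extreme fibre distance c = 70.0228 mm; S = I/c = 18858.7 mm³.

S_y ≈ 1.886 × 10⁴ mm³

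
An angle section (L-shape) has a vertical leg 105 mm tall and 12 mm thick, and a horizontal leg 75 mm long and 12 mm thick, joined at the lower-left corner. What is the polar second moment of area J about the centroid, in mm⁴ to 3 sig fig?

Break the section into simple shapes (no overlaps), measuring from the bottom-left corner of the bounding box.
Vertical leg: 12 × 105, A = 1 260 mm², y = 52.5 mm, Ī = 1 157 625 mm⁴.
Horizontal leg (remainder): 63 × 12, A = 756 mm², y = 6 mm, Ī = 9 072 mm⁴.
Centroid: ȳ = ΣA·y / ΣA = 35.063 mm.
Transfer each piece to the centroidal x-axis using Ī + A·d² with d = y − 35.063:
  vertical leg: d = 17.438 mm → contributes +1 540 749 mm⁴
  horizontal leg (remainder): d = -29.063 mm → contributes +647 611 mm⁴
Total I = 2 188 360 mm⁴.
For the y-axis: x̄ = 20.063 mm.
Repeating about the centroidal y-axis gives I_y = 929 620 mm⁴.
Polar second moment: J = I_x + I_y = 3 117 980 mm⁴.

J ≈ 3.12 × 10⁶ mm⁴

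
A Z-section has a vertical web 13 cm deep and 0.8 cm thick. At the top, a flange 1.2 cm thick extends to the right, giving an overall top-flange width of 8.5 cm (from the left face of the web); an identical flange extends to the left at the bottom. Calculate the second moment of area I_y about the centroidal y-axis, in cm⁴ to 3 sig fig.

I_y ≈ 426 cm⁴

Decompose the section into non-overlapping parts with the origin at the bottom-left of its bounding rectangle.
Web: 0.8 × 13, A = 10.4 cm², x = 8.1 cm, Ī = 0.55467 cm⁴.
Top flange (beyond web): 7.7 × 1.2, A = 9.24 cm², x = 12.35 cm, Ī = 45.653 cm⁴.
Bottom flange (beyond web): 7.7 × 1.2, A = 9.24 cm², x = 3.85 cm, Ī = 45.653 cm⁴.
Centroid: x̄ = ΣA·x / ΣA = 8.1 cm.
Transfer each piece to the centroidal y-axis using Ī + A·d² with d = x − 8.1:
  web: d = 0 cm → contributes +0.55467 cm⁴
  top flange (beyond web): d = 4.25 cm → contributes +212.55 cm⁴
  bottom flange (beyond web): d = -4.25 cm → contributes +212.55 cm⁴
Total I = 425.66 cm⁴.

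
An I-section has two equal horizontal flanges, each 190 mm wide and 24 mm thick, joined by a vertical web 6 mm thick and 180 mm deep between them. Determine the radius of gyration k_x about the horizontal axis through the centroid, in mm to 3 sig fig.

k_x ≈ 98.1 mm

Break the section into simple shapes (no overlaps), measuring from the bottom-left corner of the bounding box.
Bottom flange: 190 × 24, A = 4 560 mm², y = 12 mm, Ī = 218 880 mm⁴.
Web: 6 × 180, A = 1 080 mm², y = 114 mm, Ī = 2 916 000 mm⁴.
Top flange: 190 × 24, A = 4 560 mm², y = 216 mm, Ī = 218 880 mm⁴.
By symmetry the centroid is at mid-height, ȳ = 114 mm.
Transfer each piece to the horizontal axis through the centroid using Ī + A·d² with d = y − 114:
  bottom flange: d = -102 mm → contributes +47 661 120 mm⁴
  web: d = 0 mm → contributes +2 916 000 mm⁴
  top flange: d = 102 mm → contributes +47 661 120 mm⁴
Total I = 98 238 240 mm⁴.
Radius of gyration: k = √(I/A) = √(98 238 240 / 10 200) = 98.139 mm.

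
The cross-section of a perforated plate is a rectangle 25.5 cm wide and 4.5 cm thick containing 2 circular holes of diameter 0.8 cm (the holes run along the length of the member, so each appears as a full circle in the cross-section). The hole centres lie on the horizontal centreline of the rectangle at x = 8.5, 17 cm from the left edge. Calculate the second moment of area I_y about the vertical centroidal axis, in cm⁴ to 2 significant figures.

Decompose the section into non-overlapping parts with the origin at the bottom-left of its bounding rectangle.
Plate: 25.5 × 4.5, A = 114.8 cm², x = 12.75 cm, Ī = 6 218 cm⁴.
Hole 1 (subtracted): ⌀0.8, A = 0.5027 cm², x = 8.5 cm, Ī = 0.02011 cm⁴.
Hole 2 (subtracted): ⌀0.8, A = 0.5027 cm², x = 17 cm, Ī = 0.02011 cm⁴.
By symmetry the centroid is at mid-width, x̄ = 12.75 cm.
Transfer each piece to the vertical centroidal axis using Ī + A·d² with d = x − 12.75:
  plate: d = 0 cm → contributes +6 218 cm⁴
  hole 1: d = -4.25 cm → contributes −9.099 cm⁴
  hole 2: d = 4.25 cm → contributes −9.099 cm⁴
Total I = 6 200 cm⁴.

I_y ≈ 6200 cm⁴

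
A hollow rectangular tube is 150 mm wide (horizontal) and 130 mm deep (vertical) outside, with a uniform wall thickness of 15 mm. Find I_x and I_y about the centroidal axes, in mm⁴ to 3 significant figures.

Decompose the section into non-overlapping parts with the origin at the bottom-left of its bounding rectangle.
Outer rectangle: 150 × 130, A = 19 500 mm², y = 65 mm, Ī = 27 462 500 mm⁴.
Inner void (subtracted): 120 × 100, A = 12 000 mm², y = 65 mm, Ī = 10 000 000 mm⁴.
By symmetry the centroid is at mid-height, ȳ = 65 mm.
All pieces are centred on the centroidal x-axis, so I = ΣĪ (holes subtracted) = 17 462 500 mm⁴.
Repeating about the centroidal y-axis gives I_y = 22 162 500 mm⁴.

I_x ≈ 1.75 × 10⁷ mm⁴, I_y ≈ 2.22 × 10⁷ mm⁴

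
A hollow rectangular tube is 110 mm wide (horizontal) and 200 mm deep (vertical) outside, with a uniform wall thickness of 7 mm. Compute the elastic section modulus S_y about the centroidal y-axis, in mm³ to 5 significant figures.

Decompose the section into non-overlapping parts with the origin at the bottom-left of its bounding rectangle.
Outer rectangle: 110 × 200, A = 22 000 mm², x = 55 mm, Ī = 22 183 333 mm⁴.
Inner void (subtracted): 96 × 186, A = 17 856 mm², x = 55 mm, Ī = 13 713 408 mm⁴.
By symmetry the centroid is at mid-width, x̄ = 55 mm.
All pieces are centred on the centroidal y-axis, so I = ΣĪ (holes subtracted) = 8 469 925 mm⁴.
Extreme fibre distance c = 55 mm; S = I/c = 153998.6 mm³.

S_y ≈ 1.5400 × 10⁵ mm³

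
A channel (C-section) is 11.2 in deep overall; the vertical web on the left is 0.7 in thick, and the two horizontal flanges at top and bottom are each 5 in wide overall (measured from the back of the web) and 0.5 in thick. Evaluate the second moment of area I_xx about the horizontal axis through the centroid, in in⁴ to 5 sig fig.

I_xx ≈ 205.12 in⁴

Treat the section as a set of non-overlapping primitives; coordinates are from the bounding-box lower-left.
Web: 0.7 × 11.2, A = 7.84 in², y = 5.6 in, Ī = 81.95413 in⁴.
Top flange (beyond web): 4.3 × 0.5, A = 2.15 in², y = 10.95 in, Ī = 0.04479167 in⁴.
Bottom flange (beyond web): 4.3 × 0.5, A = 2.15 in², y = 0.25 in, Ī = 0.04479167 in⁴.
By symmetry the centroid is at mid-height, ȳ = 5.6 in.
Transfer each piece to the horizontal axis through the centroid using Ī + A·d² with d = y − 5.6:
  web: d = 0 in → contributes +81.95413 in⁴
  top flange (beyond web): d = 5.35 in → contributes +61.58317 in⁴
  bottom flange (beyond web): d = -5.35 in → contributes +61.58317 in⁴
Total I = 205.1205 in⁴.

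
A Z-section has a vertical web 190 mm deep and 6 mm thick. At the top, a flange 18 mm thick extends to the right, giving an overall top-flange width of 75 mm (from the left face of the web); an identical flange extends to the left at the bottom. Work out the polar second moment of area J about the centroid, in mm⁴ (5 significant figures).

Break the section into simple shapes (no overlaps), measuring from the bottom-left corner of the bounding box.
Web: 6 × 190, A = 1 140 mm², y = 95 mm, Ī = 3 429 500 mm⁴.
Top flange (beyond web): 69 × 18, A = 1 242 mm², y = 181 mm, Ī = 33 534 mm⁴.
Bottom flange (beyond web): 69 × 18, A = 1 242 mm², y = 9 mm, Ī = 33 534 mm⁴.
Centroid: ȳ = ΣA·y / ΣA = 95 mm.
Transfer each piece to the centroidal x-axis using Ī + A·d² with d = y − 95:
  web: d = 0 mm → contributes +3 429 500 mm⁴
  top flange (beyond web): d = 86 mm → contributes +9 219 366 mm⁴
  bottom flange (beyond web): d = -86 mm → contributes +9 219 366 mm⁴
Total I = 21 868 232 mm⁴.
For the y-axis: x̄ = 72 mm.
Repeating about the centroidal y-axis gives I_y = 4 482 072 mm⁴.
Polar second moment: J = I_x + I_y = 26 350 304 mm⁴.

J ≈ 2.6350 × 10⁷ mm⁴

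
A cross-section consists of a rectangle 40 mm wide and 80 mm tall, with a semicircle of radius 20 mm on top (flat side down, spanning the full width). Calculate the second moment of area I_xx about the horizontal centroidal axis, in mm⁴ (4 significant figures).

Treat the section as a set of non-overlapping primitives; coordinates are from the bounding-box lower-left.
Rectangular body: 40 × 80, A = 3 200 mm², y = 40 mm, Ī = 1 706 667 mm⁴.
Semicircular cap: semicircle r = 20, A = 628.319 mm², y = 88.4883 mm, Ī = 17561.1 mm⁴.
Centroid: ȳ = ΣA·y / ΣA = 47.9581 mm.
Transfer each piece to the horizontal centroidal axis using Ī + A·d² with d = y − 47.9581:
  rectangular body: d = -7.95808 mm → contributes +1 909 326 mm⁴
  semicircular cap: d = 40.5302 mm → contributes +1 049 697 mm⁴
Total I = 2 959 023 mm⁴.

I_xx ≈ 2.959 × 10⁶ mm⁴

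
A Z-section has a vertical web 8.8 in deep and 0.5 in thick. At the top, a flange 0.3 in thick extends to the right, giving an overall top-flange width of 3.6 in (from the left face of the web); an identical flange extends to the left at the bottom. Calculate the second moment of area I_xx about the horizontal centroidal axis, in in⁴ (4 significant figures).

I_xx ≈ 62.00 in⁴

Split into non-overlapping primitives; take the origin at the lower-left of the bounding box.
Web: 0.5 × 8.8, A = 4.4 in², y = 4.4 in, Ī = 28.3947 in⁴.
Top flange (beyond web): 3.1 × 0.3, A = 0.93 in², y = 8.65 in, Ī = 0.006975 in⁴.
Bottom flange (beyond web): 3.1 × 0.3, A = 0.93 in², y = 0.15 in, Ī = 0.006975 in⁴.
Centroid: ȳ = ΣA·y / ΣA = 4.4 in.
Transfer each piece to the horizontal centroidal axis using Ī + A·d² with d = y − 4.4:
  web: d = 0 in → contributes +28.3947 in⁴
  top flange (beyond web): d = 4.25 in → contributes +16.8051 in⁴
  bottom flange (beyond web): d = -4.25 in → contributes +16.8051 in⁴
Total I = 62.0049 in⁴.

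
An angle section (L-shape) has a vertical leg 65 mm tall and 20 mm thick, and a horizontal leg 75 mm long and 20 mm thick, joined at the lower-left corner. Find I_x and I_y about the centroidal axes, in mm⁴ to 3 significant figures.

Decompose the section into non-overlapping parts with the origin at the bottom-left of its bounding rectangle.
Vertical leg: 20 × 65, A = 1 300 mm², y = 32.5 mm, Ī = 457 708 mm⁴.
Horizontal leg (remainder): 55 × 20, A = 1 100 mm², y = 10 mm, Ī = 36 667 mm⁴.
Centroid: ȳ = ΣA·y / ΣA = 22.188 mm.
Transfer each piece to the centroidal x-axis using Ī + A·d² with d = y − 22.188:
  vertical leg: d = 10.313 mm → contributes +595 960 mm⁴
  horizontal leg (remainder): d = -12.188 mm → contributes +200 055 mm⁴
Total I = 796 016 mm⁴.
For the y-axis: x̄ = 27.188 mm.
Repeating about the centroidal y-axis gives I_y = 1 158 516 mm⁴.

I_x ≈ 7.96 × 10⁵ mm⁴, I_y ≈ 1.16 × 10⁶ mm⁴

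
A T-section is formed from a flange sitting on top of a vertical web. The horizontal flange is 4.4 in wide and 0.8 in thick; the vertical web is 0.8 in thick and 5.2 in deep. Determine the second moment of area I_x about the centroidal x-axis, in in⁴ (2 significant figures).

Decompose the section into non-overlapping parts with the origin at the bottom-left of its bounding rectangle.
Flange: 4.4 × 0.8, A = 3.52 in², y = 5.6 in, Ī = 0.1877 in⁴.
Web: 0.8 × 5.2, A = 4.16 in², y = 2.6 in, Ī = 9.374 in⁴.
Centroid: ȳ = ΣA·y / ΣA = 3.975 in.
Transfer each piece to the centroidal x-axis using Ī + A·d² with d = y − 3.975:
  flange: d = 1.625 in → contributes +9.483 in⁴
  web: d = -1.375 in → contributes +17.24 in⁴
Total I = 26.72 in⁴.

I_x ≈ 27 in⁴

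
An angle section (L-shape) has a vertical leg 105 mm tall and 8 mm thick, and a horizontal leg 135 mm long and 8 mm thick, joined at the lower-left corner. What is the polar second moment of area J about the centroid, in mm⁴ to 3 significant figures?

Break the section into simple shapes (no overlaps), measuring from the bottom-left corner of the bounding box.
Vertical leg: 8 × 105, A = 840 mm², y = 52.5 mm, Ī = 771 750 mm⁴.
Horizontal leg (remainder): 127 × 8, A = 1 016 mm², y = 4 mm, Ī = 5418.7 mm⁴.
Centroid: ȳ = ΣA·y / ΣA = 25.95 mm.
Transfer each piece to the centroidal x-axis using Ī + A·d² with d = y − 25.95:
  vertical leg: d = 26.55 mm → contributes +1 363 849 mm⁴
  horizontal leg (remainder): d = -21.95 mm → contributes +494 949 mm⁴
Total I = 1 858 798 mm⁴.
For the y-axis: x̄ = 40.95 mm.
Repeating about the centroidal y-axis gives I_y = 3 465 158 mm⁴.
Polar second moment: J = I_x + I_y = 5 323 956 mm⁴.

J ≈ 5.32 × 10⁶ mm⁴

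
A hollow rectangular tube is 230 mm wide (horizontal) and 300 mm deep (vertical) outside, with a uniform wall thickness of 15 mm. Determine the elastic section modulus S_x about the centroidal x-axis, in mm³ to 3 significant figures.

S_x ≈ 1.26 × 10⁶ mm³

Break the section into simple shapes (no overlaps), measuring from the bottom-left corner of the bounding box.
Outer rectangle: 230 × 300, A = 69 000 mm², y = 150 mm, Ī = 517 500 000 mm⁴.
Inner void (subtracted): 200 × 270, A = 54 000 mm², y = 150 mm, Ī = 328 050 000 mm⁴.
By symmetry the centroid is at mid-height, ȳ = 150 mm.
All pieces are centred on the centroidal x-axis, so I = ΣĪ (holes subtracted) = 189 450 000 mm⁴.
Extreme fibre distance c = 150 mm; S = I/c = 1 263 000 mm³.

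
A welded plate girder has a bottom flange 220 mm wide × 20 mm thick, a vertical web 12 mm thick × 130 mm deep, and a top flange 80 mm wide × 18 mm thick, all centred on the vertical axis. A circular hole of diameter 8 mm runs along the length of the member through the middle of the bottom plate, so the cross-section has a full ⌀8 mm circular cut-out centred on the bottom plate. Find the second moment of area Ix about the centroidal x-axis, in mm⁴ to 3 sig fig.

Treat the section as a set of non-overlapping primitives; coordinates are from the bounding-box lower-left.
Bottom plate: 220 × 20, A = 4 400 mm², y = 10 mm, Ī = 146 667 mm⁴.
Web plate: 12 × 130, A = 1 560 mm², y = 85 mm, Ī = 2 197 000 mm⁴.
Top plate: 80 × 18, A = 1 440 mm², y = 159 mm, Ī = 38 880 mm⁴.
Hole (subtracted): ⌀8, A = 50.265 mm², y = 10 mm, Ī = 201.06 mm⁴.
Centroid: ȳ = ΣA·y / ΣA = 55.112 mm.
Transfer each piece to the centroidal x-axis using Ī + A·d² with d = y − 55.112:
  bottom plate: d = -45.112 mm → contributes +9 101 008 mm⁴
  web plate: d = 29.888 mm → contributes +3 590 552 mm⁴
  top plate: d = 103.89 mm → contributes +15 580 442 mm⁴
  hole: d = -45.112 mm → contributes −102 495 mm⁴
Total I = 28 169 506 mm⁴.

Ix ≈ 2.82 × 10⁷ mm⁴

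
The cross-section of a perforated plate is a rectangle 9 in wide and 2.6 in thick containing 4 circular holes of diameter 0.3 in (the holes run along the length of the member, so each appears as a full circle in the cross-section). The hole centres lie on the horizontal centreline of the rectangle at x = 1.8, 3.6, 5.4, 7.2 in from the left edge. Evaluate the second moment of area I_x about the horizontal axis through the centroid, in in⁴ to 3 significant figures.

Split into non-overlapping primitives; take the origin at the lower-left of the bounding box.
Plate: 9 × 2.6, A = 23.4 in², y = 1.3 in, Ī = 13.182 in⁴.
Hole 1 (subtracted): ⌀0.3, A = 0.070686 in², y = 1.3 in, Ī = 0.00039761 in⁴.
Hole 2 (subtracted): ⌀0.3, A = 0.070686 in², y = 1.3 in, Ī = 0.00039761 in⁴.
Hole 3 (subtracted): ⌀0.3, A = 0.070686 in², y = 1.3 in, Ī = 0.00039761 in⁴.
Hole 4 (subtracted): ⌀0.3, A = 0.070686 in², y = 1.3 in, Ī = 0.00039761 in⁴.
By symmetry the centroid is at mid-height, ȳ = 1.3 in.
All pieces are centred on the horizontal axis through the centroid, so I = ΣĪ (holes subtracted) = 13.18 in⁴.

I_x ≈ 13.2 in⁴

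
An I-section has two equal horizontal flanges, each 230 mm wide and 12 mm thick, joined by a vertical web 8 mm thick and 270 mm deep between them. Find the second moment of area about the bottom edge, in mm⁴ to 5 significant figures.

Treat the section as a set of non-overlapping primitives; coordinates are from the bounding-box lower-left.
Bottom flange: 230 × 12, A = 2 760 mm², y = 6 mm, Ī = 33 120 mm⁴.
Web: 8 × 270, A = 2 160 mm², y = 147 mm, Ī = 13 122 000 mm⁴.
Top flange: 230 × 12, A = 2 760 mm², y = 288 mm, Ī = 33 120 mm⁴.
Transfer each piece to a horizontal axis along the bottom face using Ī + A·d² with d = y − 0:
  bottom flange: d = 6 mm → contributes +132 480 mm⁴
  web: d = 147 mm → contributes +59 797 440 mm⁴
  top flange: d = 288 mm → contributes +228 958 560 mm⁴
Total I = 288 888 480 mm⁴.

I_base ≈ 2.8889 × 10⁸ mm⁴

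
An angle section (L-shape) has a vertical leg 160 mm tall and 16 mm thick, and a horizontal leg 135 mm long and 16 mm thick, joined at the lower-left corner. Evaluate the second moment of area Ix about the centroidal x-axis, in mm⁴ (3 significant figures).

Ix ≈ 1.12 × 10⁷ mm⁴

Break the section into simple shapes (no overlaps), measuring from the bottom-left corner of the bounding box.
Vertical leg: 16 × 160, A = 2 560 mm², y = 80 mm, Ī = 5 461 333 mm⁴.
Horizontal leg (remainder): 119 × 16, A = 1 904 mm², y = 8 mm, Ī = 40 619 mm⁴.
Centroid: ȳ = ΣA·y / ΣA = 49.29 mm.
Transfer each piece to the centroidal x-axis using Ī + A·d² with d = y − 49.29:
  vertical leg: d = 30.71 mm → contributes +7 875 629 mm⁴
  horizontal leg (remainder): d = -41.29 mm → contributes +3 286 731 mm⁴
Total I = 11 162 360 mm⁴.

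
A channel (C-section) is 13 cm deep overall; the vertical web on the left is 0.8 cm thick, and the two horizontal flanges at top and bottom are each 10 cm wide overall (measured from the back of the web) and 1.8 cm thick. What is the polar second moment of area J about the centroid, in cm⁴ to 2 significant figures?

Treat the section as a set of non-overlapping primitives; coordinates are from the bounding-box lower-left.
Web: 0.8 × 13, A = 10.4 cm², y = 6.5 cm, Ī = 146.5 cm⁴.
Top flange (beyond web): 9.2 × 1.8, A = 16.56 cm², y = 12.1 cm, Ī = 4.471 cm⁴.
Bottom flange (beyond web): 9.2 × 1.8, A = 16.56 cm², y = 0.9 cm, Ī = 4.471 cm⁴.
By symmetry the centroid is at mid-height, ȳ = 6.5 cm.
Transfer each piece to the centroidal x-axis using Ī + A·d² with d = y − 6.5:
  web: d = 0 cm → contributes +146.5 cm⁴
  top flange (beyond web): d = 5.6 cm → contributes +523.8 cm⁴
  bottom flange (beyond web): d = -5.6 cm → contributes +523.8 cm⁴
Total I = 1 194 cm⁴.
For the y-axis: x̄ = 4.205 cm.
Repeating about the centroidal y-axis gives I_y = 432 cm⁴.
Polar second moment: J = I_x + I_y = 1 626 cm⁴.

J ≈ 1600 cm⁴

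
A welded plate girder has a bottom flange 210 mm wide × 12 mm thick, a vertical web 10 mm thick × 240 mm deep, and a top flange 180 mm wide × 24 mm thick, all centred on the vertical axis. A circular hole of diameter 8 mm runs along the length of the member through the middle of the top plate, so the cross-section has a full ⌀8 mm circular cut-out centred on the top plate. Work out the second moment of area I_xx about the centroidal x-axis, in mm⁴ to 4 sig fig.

I_xx ≈ 1.196 × 10⁸ mm⁴

Decompose the section into non-overlapping parts with the origin at the bottom-left of its bounding rectangle.
Bottom plate: 210 × 12, A = 2 520 mm², y = 6 mm, Ī = 30 240 mm⁴.
Web plate: 10 × 240, A = 2 400 mm², y = 132 mm, Ī = 11 520 000 mm⁴.
Top plate: 180 × 24, A = 4 320 mm², y = 264 mm, Ī = 207 360 mm⁴.
Hole (subtracted): ⌀8, A = 50.2655 mm², y = 264 mm, Ī = 201.062 mm⁴.
Centroid: ȳ = ΣA·y / ΣA = 158.778 mm.
Transfer each piece to the centroidal x-axis using Ī + A·d² with d = y − 158.778:
  bottom plate: d = -152.778 mm → contributes +58 850 044 mm⁴
  web plate: d = -26.7782 mm → contributes +13 240 978 mm⁴
  top plate: d = 105.222 mm → contributes +48 036 749 mm⁴
  hole: d = 105.222 mm → contributes −556 721 mm⁴
Total I = 119 571 050 mm⁴.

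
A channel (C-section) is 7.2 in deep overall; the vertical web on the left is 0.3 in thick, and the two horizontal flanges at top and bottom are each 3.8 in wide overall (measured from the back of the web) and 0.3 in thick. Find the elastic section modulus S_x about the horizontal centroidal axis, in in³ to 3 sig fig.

S_x ≈ 9.54 in³

Split into non-overlapping primitives; take the origin at the lower-left of the bounding box.
Web: 0.3 × 7.2, A = 2.16 in², y = 3.6 in, Ī = 9.3312 in⁴.
Top flange (beyond web): 3.5 × 0.3, A = 1.05 in², y = 7.05 in, Ī = 0.007875 in⁴.
Bottom flange (beyond web): 3.5 × 0.3, A = 1.05 in², y = 0.15 in, Ī = 0.007875 in⁴.
By symmetry the centroid is at mid-height, ȳ = 3.6 in.
Transfer each piece to the horizontal centroidal axis using Ī + A·d² with d = y − 3.6:
  web: d = 0 in → contributes +9.3312 in⁴
  top flange (beyond web): d = 3.45 in → contributes +12.506 in⁴
  bottom flange (beyond web): d = -3.45 in → contributes +12.506 in⁴
Total I = 34.342 in⁴.
Extreme fibre distance c = 3.6 in; S = I/c = 9.5395 in³.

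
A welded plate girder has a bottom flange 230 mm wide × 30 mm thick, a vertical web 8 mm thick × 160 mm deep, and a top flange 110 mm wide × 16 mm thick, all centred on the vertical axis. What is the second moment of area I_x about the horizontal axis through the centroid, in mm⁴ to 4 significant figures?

Break the section into simple shapes (no overlaps), measuring from the bottom-left corner of the bounding box.
Bottom plate: 230 × 30, A = 6 900 mm², y = 15 mm, Ī = 517 500 mm⁴.
Web plate: 8 × 160, A = 1 280 mm², y = 110 mm, Ī = 2 730 667 mm⁴.
Top plate: 110 × 16, A = 1 760 mm², y = 198 mm, Ī = 37546.7 mm⁴.
Centroid: ȳ = ΣA·y / ΣA = 59.6358 mm.
Transfer each piece to the horizontal axis through the centroid using Ī + A·d² with d = y − 59.6358:
  bottom plate: d = -44.6358 mm → contributes +14 264 756 mm⁴
  web plate: d = 50.3642 mm → contributes +5 977 452 mm⁴
  top plate: d = 138.364 mm → contributes +33 732 127 mm⁴
Total I = 53 974 335 mm⁴.

I_x ≈ 5.397 × 10⁷ mm⁴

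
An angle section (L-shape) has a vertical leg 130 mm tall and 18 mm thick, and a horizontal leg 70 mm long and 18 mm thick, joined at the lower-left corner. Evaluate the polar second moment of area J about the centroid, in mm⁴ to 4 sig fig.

Split into non-overlapping primitives; take the origin at the lower-left of the bounding box.
Vertical leg: 18 × 130, A = 2 340 mm², y = 65 mm, Ī = 3 295 500 mm⁴.
Horizontal leg (remainder): 52 × 18, A = 936 mm², y = 9 mm, Ī = 25 272 mm⁴.
Centroid: ȳ = ΣA·y / ΣA = 49 mm.
Transfer each piece to the centroidal x-axis using Ī + A·d² with d = y − 49:
  vertical leg: d = 16 mm → contributes +3 894 540 mm⁴
  horizontal leg (remainder): d = -40 mm → contributes +1 522 872 mm⁴
Total I = 5 417 412 mm⁴.
For the y-axis: x̄ = 19 mm.
Repeating about the centroidal y-axis gives I_y = 1 093 092 mm⁴.
Polar second moment: J = I_x + I_y = 6 510 504 mm⁴.

J ≈ 6.511 × 10⁶ mm⁴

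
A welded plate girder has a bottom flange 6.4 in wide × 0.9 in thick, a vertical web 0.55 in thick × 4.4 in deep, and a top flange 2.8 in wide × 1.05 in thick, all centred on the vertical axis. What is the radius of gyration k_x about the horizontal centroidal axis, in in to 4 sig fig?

k_x ≈ 2.363 in

Split into non-overlapping primitives; take the origin at the lower-left of the bounding box.
Bottom plate: 6.4 × 0.9, A = 5.76 in², y = 0.45 in, Ī = 0.3888 in⁴.
Web plate: 0.55 × 4.4, A = 2.42 in², y = 3.1 in, Ī = 3.90427 in⁴.
Top plate: 2.8 × 1.05, A = 2.94 in², y = 5.825 in, Ī = 0.270113 in⁴.
Centroid: ȳ = ΣA·y / ΣA = 2.4478 in.
Transfer each piece to the horizontal centroidal axis using Ī + A·d² with d = y − 2.4478:
  bottom plate: d = -1.9978 in → contributes +23.3781 in⁴
  web plate: d = 0.652203 in → contributes +4.93366 in⁴
  top plate: d = 3.3772 in → contributes +33.8023 in⁴
Total I = 62.114 in⁴.
Radius of gyration: k = √(I/A) = √(62.114 / 11.12) = 2.36343 in.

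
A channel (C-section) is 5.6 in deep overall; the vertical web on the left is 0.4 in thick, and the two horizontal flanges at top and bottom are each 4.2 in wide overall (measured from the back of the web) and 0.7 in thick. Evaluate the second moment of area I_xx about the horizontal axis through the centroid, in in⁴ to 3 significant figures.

I_xx ≈ 38.0 in⁴

Decompose the section into non-overlapping parts with the origin at the bottom-left of its bounding rectangle.
Web: 0.4 × 5.6, A = 2.24 in², y = 2.8 in, Ī = 5.8539 in⁴.
Top flange (beyond web): 3.8 × 0.7, A = 2.66 in², y = 5.25 in, Ī = 0.10862 in⁴.
Bottom flange (beyond web): 3.8 × 0.7, A = 2.66 in², y = 0.35 in, Ī = 0.10862 in⁴.
By symmetry the centroid is at mid-height, ȳ = 2.8 in.
Transfer each piece to the horizontal axis through the centroid using Ī + A·d² with d = y − 2.8:
  web: d = 0 in → contributes +5.8539 in⁴
  top flange (beyond web): d = 2.45 in → contributes +16.075 in⁴
  bottom flange (beyond web): d = -2.45 in → contributes +16.075 in⁴
Total I = 38.004 in⁴.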